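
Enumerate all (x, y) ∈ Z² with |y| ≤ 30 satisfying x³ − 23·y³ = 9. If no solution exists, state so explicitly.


The equation is x³ - 23y³ = 9. For fixed y, x³ = 23·y³ + 9, so a solution requires the RHS to be a perfect cube.
Strategy: iterate y from -30 to 30, compute RHS = 23·y³ + 9, and check whether it is a (positive or negative) perfect cube.
Check small values of y:
  y = 0: RHS = 9 is not a perfect cube.
  y = 1: RHS = 32 is not a perfect cube.
  y = -1: RHS = -14 is not a perfect cube.
  y = 2: RHS = 193 is not a perfect cube.
  y = -2: RHS = -175 is not a perfect cube.
  y = 3: RHS = 630 is not a perfect cube.
  y = -3: RHS = -612 is not a perfect cube.
Continuing the search up to |y| = 30 finds no solutions either.
No (x, y) in the scanned range satisfies the equation.

No integer solutions with |y| ≤ 30.


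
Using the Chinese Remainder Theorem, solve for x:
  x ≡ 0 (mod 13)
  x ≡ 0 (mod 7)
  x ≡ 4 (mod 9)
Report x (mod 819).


Moduli 13, 7, 9 are pairwise coprime; by CRT there is a unique solution modulo M = 13 · 7 · 9 = 819.
Solve pairwise, accumulating the modulus:
  Start with x ≡ 0 (mod 13).
  Combine with x ≡ 0 (mod 7): since gcd(13, 7) = 1, we get a unique residue mod 91.
    Write x = 0 + 13·t and substitute into x ≡ 0 (mod 7): 13·t ≡ 0 − 0 = 0 (mod 7).
    Reduce coefficients mod 7: 6·t ≡ 0 (mod 7).
    The inverse of 6 mod 7 is 6 (since 6·6 = 36 = 5·7 + 1), so t ≡ 6·0 = 0 ≡ 0 (mod 7).
    Then x = 0 + 13·0 = 0, valid modulo lcm(13, 7) = 91: x ≡ 0 (mod 91).
  Combine with x ≡ 4 (mod 9): since gcd(91, 9) = 1, we get a unique residue mod 819.
    Write x = 0 + 91·t and substitute into x ≡ 4 (mod 9): 91·t ≡ 4 − 0 = 4 (mod 9).
    Reduce coefficients mod 9: 1·t ≡ 4 (mod 9).
    So t ≡ 4 (mod 9).
    Then x = 0 + 91·4 = 364, valid modulo lcm(91, 9) = 819: x ≡ 364 (mod 819).
Verify: 364 mod 13 = 0 ✓, 364 mod 7 = 0 ✓, 364 mod 9 = 4 ✓.

x ≡ 364 (mod 819).


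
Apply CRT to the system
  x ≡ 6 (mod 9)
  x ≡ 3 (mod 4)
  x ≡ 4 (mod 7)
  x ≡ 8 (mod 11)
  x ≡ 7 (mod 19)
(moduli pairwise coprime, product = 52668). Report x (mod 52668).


Product of moduli M = 9 · 4 · 7 · 11 · 19 = 52668.
Merge one congruence at a time:
  Start: x ≡ 6 (mod 9).
  Combine with x ≡ 3 (mod 4); new modulus lcm = 36.
    Write x = 6 + 9·t and substitute into x ≡ 3 (mod 4): 9·t ≡ 3 − 6 = -3 (mod 4).
    Reduce coefficients mod 4: 1·t ≡ 1 (mod 4).
    So t ≡ 1 (mod 4).
    Then x = 6 + 9·1 = 15, valid modulo lcm(9, 4) = 36: x ≡ 15 (mod 36).
  Combine with x ≡ 4 (mod 7); new modulus lcm = 252.
    Write x = 15 + 36·t and substitute into x ≡ 4 (mod 7): 36·t ≡ 4 − 15 = -11 (mod 7).
    Reduce coefficients mod 7: 1·t ≡ 3 (mod 7).
    So t ≡ 3 (mod 7).
    Then x = 15 + 36·3 = 123, valid modulo lcm(36, 7) = 252: x ≡ 123 (mod 252).
  Combine with x ≡ 8 (mod 11); new modulus lcm = 2772.
    Write x = 123 + 252·t and substitute into x ≡ 8 (mod 11): 252·t ≡ 8 − 123 = -115 (mod 11).
    Reduce coefficients mod 11: 10·t ≡ 6 (mod 11).
    The inverse of 10 mod 11 is 10 (since 10·10 = 100 = 9·11 + 1), so t ≡ 10·6 = 60 ≡ 5 (mod 11).
    Then x = 123 + 252·5 = 1383, valid modulo lcm(252, 11) = 2772: x ≡ 1383 (mod 2772).
  Combine with x ≡ 7 (mod 19); new modulus lcm = 52668.
    Write x = 1383 + 2772·t and substitute into x ≡ 7 (mod 19): 2772·t ≡ 7 − 1383 = -1376 (mod 19).
    Reduce coefficients mod 19: 17·t ≡ 11 (mod 19).
    The inverse of 17 mod 19 is 9 (since 17·9 = 153 = 8·19 + 1), so t ≡ 9·11 = 99 ≡ 4 (mod 19).
    Then x = 1383 + 2772·4 = 12471, valid modulo lcm(2772, 19) = 52668: x ≡ 12471 (mod 52668).
Verify against each original: 12471 mod 9 = 6, 12471 mod 4 = 3, 12471 mod 7 = 4, 12471 mod 11 = 8, 12471 mod 19 = 7.

x ≡ 12471 (mod 52668).


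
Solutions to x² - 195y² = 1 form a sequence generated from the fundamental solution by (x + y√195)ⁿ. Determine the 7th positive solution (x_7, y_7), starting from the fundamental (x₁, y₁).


Step 1: Find the fundamental solution (x₁, y₁) of x² - 195y² = 1.
  Expand √195 as a continued fraction. a₀ = ⌊√195⌋ = 13; iterate m_{k+1} = d_k·a_k − m_k, d_{k+1} = (195 − m_{k+1}²)/d_k, a_{k+1} = ⌊(a₀ + m_{k+1})/d_{k+1}⌋ (starting m₀ = 0, d₀ = 1), with convergents p_k = a_k·p_{k-1} + p_{k-2}, q_k = a_k·q_{k-1} + q_{k-2} (p₋₁ = 1, q₋₁ = 0):
  k = 0: a₀ = 13; p₀/q₀ = 13/1; p₀² − 195·q₀² = 169 − 195 = -26.
  k = 1: m = 13, d = 26, a = ⌊(13 + 13)/26⌋ = 1; p/q = (1·13 + 1)/(1·1 + 0) = 14/1; p² − 195·q² = 196 − 195 = 1.
  The first convergent with p² − 195·q² = 1 gives the fundamental solution (x₁, y₁) = (14, 1).
Step 2: Apply the recurrence (x_{n+1}, y_{n+1}) = (x₁x_n + 195y₁y_n, x₁y_n + y₁x_n) repeatedly.
  From (x_1, y_1) = (14, 1): x_2 = 14·14 + 195·1·1 = 391; y_2 = 14·1 + 1·14 = 28.
  From (x_2, y_2) = (391, 28): x_3 = 14·391 + 195·1·28 = 10934; y_3 = 14·28 + 1·391 = 783.
  From (x_3, y_3) = (10934, 783): x_4 = 14·10934 + 195·1·783 = 305761; y_4 = 14·783 + 1·10934 = 21896.
  From (x_4, y_4) = (305761, 21896): x_5 = 14·305761 + 195·1·21896 = 8550374; y_5 = 14·21896 + 1·305761 = 612305.
  From (x_5, y_5) = (8550374, 612305): x_6 = 14·8550374 + 195·1·612305 = 239104711; y_6 = 14·612305 + 1·8550374 = 17122644.
  From (x_6, y_6) = (239104711, 17122644): x_7 = 14·239104711 + 195·1·17122644 = 6686381534; y_7 = 14·17122644 + 1·239104711 = 478821727.
Step 3: Verify x_7² - 195·y_7² = 44707698018216193156 - 44707698018216193155 = 1 (should be 1). ✓

(x_1, y_1) = (14, 1); (x_7, y_7) = (6686381534, 478821727).


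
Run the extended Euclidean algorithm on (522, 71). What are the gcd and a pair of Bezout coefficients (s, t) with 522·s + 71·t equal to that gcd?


Euclidean algorithm on (522, 71) — divide until remainder is 0:
  522 = 7 · 71 + 25
  71 = 2 · 25 + 21
  25 = 1 · 21 + 4
  21 = 5 · 4 + 1
  4 = 4 · 1 + 0
gcd(522, 71) = 1.
Track Bezout coefficients alongside the remainders: start with r₀ = 522 = a·1 + b·0 (s = 1, t = 0) and r₁ = 71 = a·0 + b·1 (s = 0, t = 1); each new remainder r_{k+1} = r_{k-1} − q_k·r_k inherits s_{k+1} = s_{k-1} − q_k·s_k, t_{k+1} = t_{k-1} − q_k·t_k, so r_k = a·s_k + b·t_k at every step:
  q = 7: r = 25, s = 1 − 7·0 = 1, t = 0 − 7·1 = -7  (check: 522·1 + 71·(-7) = 25)
  q = 2: r = 21, s = 0 − 2·1 = -2, t = 1 − 2·(-7) = 15  (check: 522·(-2) + 71·15 = 21)
  q = 1: r = 4, s = 1 − 1·(-2) = 3, t = -7 − 1·15 = -22  (check: 522·3 + 71·(-22) = 4)
  q = 5: r = 1, s = -2 − 5·3 = -17, t = 15 − 5·(-22) = 125  (check: 522·(-17) + 71·125 = 1)
The row with r = 1 (the gcd) gives the Bezout coefficients s = -17, t = 125.
Result: 522 · (-17) + 71 · (125) = 1.

gcd(522, 71) = 1; s = -17, t = 125 (check: 522·(-17) + 71·125 = 1).


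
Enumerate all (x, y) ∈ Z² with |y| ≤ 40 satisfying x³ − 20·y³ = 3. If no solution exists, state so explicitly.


The equation is x³ - 20y³ = 3. For fixed y, x³ = 20·y³ + 3, so a solution requires the RHS to be a perfect cube.
Strategy: iterate y from -40 to 40, compute RHS = 20·y³ + 3, and check whether it is a (positive or negative) perfect cube.
Check small values of y:
  y = 0: RHS = 3 is not a perfect cube.
  y = 1: RHS = 23 is not a perfect cube.
  y = -1: RHS = -17 is not a perfect cube.
  y = 2: RHS = 163 is not a perfect cube.
  y = -2: RHS = -157 is not a perfect cube.
  y = 3: RHS = 543 is not a perfect cube.
  y = -3: RHS = -537 is not a perfect cube.
Continuing the search up to |y| = 40 finds no solutions either.
No (x, y) in the scanned range satisfies the equation.

No integer solutions with |y| ≤ 40.


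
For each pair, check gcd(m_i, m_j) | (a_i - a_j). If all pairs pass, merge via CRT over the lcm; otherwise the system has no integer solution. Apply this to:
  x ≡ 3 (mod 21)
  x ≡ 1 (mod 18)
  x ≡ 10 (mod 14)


Moduli 21, 18, 14 are not pairwise coprime, so CRT works modulo lcm(m_i) when all pairwise compatibility conditions hold.
Pairwise compatibility: gcd(m_i, m_j) must divide a_i - a_j for every pair.
Merge one congruence at a time:
  Start: x ≡ 3 (mod 21).
  Combine with x ≡ 1 (mod 18): gcd(21, 18) = 3, and 1 - 3 = -2 is NOT divisible by 3.
    ⇒ system is inconsistent (no integer solution).

No solution (the system is inconsistent).


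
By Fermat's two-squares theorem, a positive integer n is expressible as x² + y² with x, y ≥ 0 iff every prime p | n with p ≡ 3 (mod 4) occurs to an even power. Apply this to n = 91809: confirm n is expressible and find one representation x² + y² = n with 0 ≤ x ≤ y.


Step 1: Factor n = 91809 = 3^2 · 101^2.
Step 2: Check the mod-4 condition on each prime factor: 3 ≡ 3 (mod 4), exponent 2 (must be even); 101 ≡ 1 (mod 4), exponent 2.
All primes ≡ 3 (mod 4) appear to even exponent (or don't appear), so by the two-squares theorem n IS expressible as a sum of two squares.
Step 3: Build a representation. Group n = k² · m with k = 3 and m = 101 · 101 = 10201 (a product of primes ≡ 1 (mod 4)); a representation of m scales to one of n via (k·x)² + (k·y)² = k²(x² + y²). Each prime p ≡ 1 (mod 4) is itself a sum of two squares; find a² by testing p − a² for a perfect square:
  101: 101 − 1² = 100 = 10² ⇒ 101 = 1² + 10².
  Combine using the Brahmagupta–Fibonacci identity (a² + b²)(c² + d²) = (ac − bd)² + (ad + bc)² = (ac + bd)² + (ad − bc)²:
  101 · 101 = 10201: from (1² + 10²)(1² + 10²), take (1·1 − 10·10, 1·10 + 10·1) = (1 − 100, 10 + 10) = (-99, 20); dropping signs (only squares matter) gives (99, 20); check 99² + 20² = 9801 + 400 = 10201 ✓.
  Scale by k = 3: (3·99, 3·20) = (297, 60).
Step 4: Order so x ≤ y and verify: 60² + 297² = 3600 + 88209 = 91809 = n. ✓

n = 91809 = 60² + 297² (one valid representation with x ≤ y).


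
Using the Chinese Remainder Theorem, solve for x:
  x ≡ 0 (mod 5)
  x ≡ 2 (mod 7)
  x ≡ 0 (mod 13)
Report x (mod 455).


Moduli 5, 7, 13 are pairwise coprime; by CRT there is a unique solution modulo M = 5 · 7 · 13 = 455.
Solve pairwise, accumulating the modulus:
  Start with x ≡ 0 (mod 5).
  Combine with x ≡ 2 (mod 7): since gcd(5, 7) = 1, we get a unique residue mod 35.
    Write x = 0 + 5·t and substitute into x ≡ 2 (mod 7): 5·t ≡ 2 − 0 = 2 (mod 7).
    The inverse of 5 mod 7 is 3 (since 5·3 = 15 = 2·7 + 1), so t ≡ 3·2 = 6 ≡ 6 (mod 7).
    Then x = 0 + 5·6 = 30, valid modulo lcm(5, 7) = 35: x ≡ 30 (mod 35).
  Combine with x ≡ 0 (mod 13): since gcd(35, 13) = 1, we get a unique residue mod 455.
    Write x = 30 + 35·t and substitute into x ≡ 0 (mod 13): 35·t ≡ 0 − 30 = -30 (mod 13).
    Reduce coefficients mod 13: 9·t ≡ 9 (mod 13).
    The inverse of 9 mod 13 is 3 (since 9·3 = 27 = 2·13 + 1), so t ≡ 3·9 = 27 ≡ 1 (mod 13).
    Then x = 30 + 35·1 = 65, valid modulo lcm(35, 13) = 455: x ≡ 65 (mod 455).
Verify: 65 mod 5 = 0 ✓, 65 mod 7 = 2 ✓, 65 mod 13 = 0 ✓.

x ≡ 65 (mod 455).


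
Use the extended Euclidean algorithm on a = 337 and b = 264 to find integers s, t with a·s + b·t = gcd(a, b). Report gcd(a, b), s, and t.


Euclidean algorithm on (337, 264) — divide until remainder is 0:
  337 = 1 · 264 + 73
  264 = 3 · 73 + 45
  73 = 1 · 45 + 28
  45 = 1 · 28 + 17
  28 = 1 · 17 + 11
  17 = 1 · 11 + 6
  11 = 1 · 6 + 5
  6 = 1 · 5 + 1
  5 = 5 · 1 + 0
gcd(337, 264) = 1.
Track Bezout coefficients alongside the remainders: start with r₀ = 337 = a·1 + b·0 (s = 1, t = 0) and r₁ = 264 = a·0 + b·1 (s = 0, t = 1); each new remainder r_{k+1} = r_{k-1} − q_k·r_k inherits s_{k+1} = s_{k-1} − q_k·s_k, t_{k+1} = t_{k-1} − q_k·t_k, so r_k = a·s_k + b·t_k at every step:
  q = 1: r = 73, s = 1 − 1·0 = 1, t = 0 − 1·1 = -1  (check: 337·1 + 264·(-1) = 73)
  q = 3: r = 45, s = 0 − 3·1 = -3, t = 1 − 3·(-1) = 4  (check: 337·(-3) + 264·4 = 45)
  q = 1: r = 28, s = 1 − 1·(-3) = 4, t = -1 − 1·4 = -5  (check: 337·4 + 264·(-5) = 28)
  q = 1: r = 17, s = -3 − 1·4 = -7, t = 4 − 1·(-5) = 9  (check: 337·(-7) + 264·9 = 17)
  q = 1: r = 11, s = 4 − 1·(-7) = 11, t = -5 − 1·9 = -14  (check: 337·11 + 264·(-14) = 11)
  q = 1: r = 6, s = -7 − 1·11 = -18, t = 9 − 1·(-14) = 23  (check: 337·(-18) + 264·23 = 6)
  q = 1: r = 5, s = 11 − 1·(-18) = 29, t = -14 − 1·23 = -37  (check: 337·29 + 264·(-37) = 5)
  q = 1: r = 1, s = -18 − 1·29 = -47, t = 23 − 1·(-37) = 60  (check: 337·(-47) + 264·60 = 1)
The row with r = 1 (the gcd) gives the Bezout coefficients s = -47, t = 60.
Result: 337 · (-47) + 264 · (60) = 1.

gcd(337, 264) = 1; s = -47, t = 60 (check: 337·(-47) + 264·60 = 1).


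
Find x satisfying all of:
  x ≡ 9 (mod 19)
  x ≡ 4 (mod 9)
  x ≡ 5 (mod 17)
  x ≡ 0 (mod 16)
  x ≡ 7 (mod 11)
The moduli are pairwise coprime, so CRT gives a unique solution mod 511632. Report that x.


Product of moduli M = 19 · 9 · 17 · 16 · 11 = 511632.
Merge one congruence at a time:
  Start: x ≡ 9 (mod 19).
  Combine with x ≡ 4 (mod 9); new modulus lcm = 171.
    Write x = 9 + 19·t and substitute into x ≡ 4 (mod 9): 19·t ≡ 4 − 9 = -5 (mod 9).
    Reduce coefficients mod 9: 1·t ≡ 4 (mod 9).
    So t ≡ 4 (mod 9).
    Then x = 9 + 19·4 = 85, valid modulo lcm(19, 9) = 171: x ≡ 85 (mod 171).
  Combine with x ≡ 5 (mod 17); new modulus lcm = 2907.
    Write x = 85 + 171·t and substitute into x ≡ 5 (mod 17): 171·t ≡ 5 − 85 = -80 (mod 17).
    Reduce coefficients mod 17: 1·t ≡ 5 (mod 17).
    So t ≡ 5 (mod 17).
    Then x = 85 + 171·5 = 940, valid modulo lcm(171, 17) = 2907: x ≡ 940 (mod 2907).
  Combine with x ≡ 0 (mod 16); new modulus lcm = 46512.
    Write x = 940 + 2907·t and substitute into x ≡ 0 (mod 16): 2907·t ≡ 0 − 940 = -940 (mod 16).
    Reduce coefficients mod 16: 11·t ≡ 4 (mod 16).
    The inverse of 11 mod 16 is 3 (since 11·3 = 33 = 2·16 + 1), so t ≡ 3·4 = 12 ≡ 12 (mod 16).
    Then x = 940 + 2907·12 = 35824, valid modulo lcm(2907, 16) = 46512: x ≡ 35824 (mod 46512).
  Combine with x ≡ 7 (mod 11); new modulus lcm = 511632.
    Write x = 35824 + 46512·t and substitute into x ≡ 7 (mod 11): 46512·t ≡ 7 − 35824 = -35817 (mod 11).
    Reduce coefficients mod 11: 4·t ≡ 10 (mod 11).
    The inverse of 4 mod 11 is 3 (since 4·3 = 12 = 1·11 + 1), so t ≡ 3·10 = 30 ≡ 8 (mod 11).
    Then x = 35824 + 46512·8 = 407920, valid modulo lcm(46512, 11) = 511632: x ≡ 407920 (mod 511632).
Verify against each original: 407920 mod 19 = 9, 407920 mod 9 = 4, 407920 mod 17 = 5, 407920 mod 16 = 0, 407920 mod 11 = 7.

x ≡ 407920 (mod 511632).


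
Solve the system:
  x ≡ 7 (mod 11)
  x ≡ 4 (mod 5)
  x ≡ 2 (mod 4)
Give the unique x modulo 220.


Moduli 11, 5, 4 are pairwise coprime; by CRT there is a unique solution modulo M = 11 · 5 · 4 = 220.
Solve pairwise, accumulating the modulus:
  Start with x ≡ 7 (mod 11).
  Combine with x ≡ 4 (mod 5): since gcd(11, 5) = 1, we get a unique residue mod 55.
    Write x = 7 + 11·t and substitute into x ≡ 4 (mod 5): 11·t ≡ 4 − 7 = -3 (mod 5).
    Reduce coefficients mod 5: 1·t ≡ 2 (mod 5).
    So t ≡ 2 (mod 5).
    Then x = 7 + 11·2 = 29, valid modulo lcm(11, 5) = 55: x ≡ 29 (mod 55).
  Combine with x ≡ 2 (mod 4): since gcd(55, 4) = 1, we get a unique residue mod 220.
    Write x = 29 + 55·t and substitute into x ≡ 2 (mod 4): 55·t ≡ 2 − 29 = -27 (mod 4).
    Reduce coefficients mod 4: 3·t ≡ 1 (mod 4).
    The inverse of 3 mod 4 is 3 (since 3·3 = 9 = 2·4 + 1), so t ≡ 3·1 = 3 ≡ 3 (mod 4).
    Then x = 29 + 55·3 = 194, valid modulo lcm(55, 4) = 220: x ≡ 194 (mod 220).
Verify: 194 mod 11 = 7 ✓, 194 mod 5 = 4 ✓, 194 mod 4 = 2 ✓.

x ≡ 194 (mod 220).


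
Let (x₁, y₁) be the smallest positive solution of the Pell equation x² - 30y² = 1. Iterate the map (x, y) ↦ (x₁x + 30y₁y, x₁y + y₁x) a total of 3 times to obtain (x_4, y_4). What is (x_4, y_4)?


Step 1: Find the fundamental solution (x₁, y₁) of x² - 30y² = 1.
  Expand √30 as a continued fraction. a₀ = ⌊√30⌋ = 5; iterate m_{k+1} = d_k·a_k − m_k, d_{k+1} = (30 − m_{k+1}²)/d_k, a_{k+1} = ⌊(a₀ + m_{k+1})/d_{k+1}⌋ (starting m₀ = 0, d₀ = 1), with convergents p_k = a_k·p_{k-1} + p_{k-2}, q_k = a_k·q_{k-1} + q_{k-2} (p₋₁ = 1, q₋₁ = 0):
  k = 0: a₀ = 5; p₀/q₀ = 5/1; p₀² − 30·q₀² = 25 − 30 = -5.
  k = 1: m = 5, d = 5, a = ⌊(5 + 5)/5⌋ = 2; p/q = (2·5 + 1)/(2·1 + 0) = 11/2; p² − 30·q² = 121 − 120 = 1.
  The first convergent with p² − 30·q² = 1 gives the fundamental solution (x₁, y₁) = (11, 2).
Step 2: Apply the recurrence (x_{n+1}, y_{n+1}) = (x₁x_n + 30y₁y_n, x₁y_n + y₁x_n) repeatedly.
  From (x_1, y_1) = (11, 2): x_2 = 11·11 + 30·2·2 = 241; y_2 = 11·2 + 2·11 = 44.
  From (x_2, y_2) = (241, 44): x_3 = 11·241 + 30·2·44 = 5291; y_3 = 11·44 + 2·241 = 966.
  From (x_3, y_3) = (5291, 966): x_4 = 11·5291 + 30·2·966 = 116161; y_4 = 11·966 + 2·5291 = 21208.
Step 3: Verify x_4² - 30·y_4² = 13493377921 - 13493377920 = 1 (should be 1). ✓

(x_1, y_1) = (11, 2); (x_4, y_4) = (116161, 21208).


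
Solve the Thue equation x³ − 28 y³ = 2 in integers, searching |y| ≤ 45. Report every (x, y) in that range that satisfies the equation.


The equation is x³ - 28y³ = 2. For fixed y, x³ = 28·y³ + 2, so a solution requires the RHS to be a perfect cube.
Strategy: iterate y from -45 to 45, compute RHS = 28·y³ + 2, and check whether it is a (positive or negative) perfect cube.
Check small values of y:
  y = 0: RHS = 2 is not a perfect cube.
  y = 1: RHS = 30 is not a perfect cube.
  y = -1: RHS = -26 is not a perfect cube.
  y = 2: RHS = 226 is not a perfect cube.
  y = -2: RHS = -222 is not a perfect cube.
  y = 3: RHS = 758 is not a perfect cube.
  y = -3: RHS = -754 is not a perfect cube.
Continuing the search up to |y| = 45 finds no solutions either.
No (x, y) in the scanned range satisfies the equation.

No integer solutions with |y| ≤ 45.


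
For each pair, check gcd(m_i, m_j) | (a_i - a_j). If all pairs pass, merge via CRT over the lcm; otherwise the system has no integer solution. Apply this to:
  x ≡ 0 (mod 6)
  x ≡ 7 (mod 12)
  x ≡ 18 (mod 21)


Moduli 6, 12, 21 are not pairwise coprime, so CRT works modulo lcm(m_i) when all pairwise compatibility conditions hold.
Pairwise compatibility: gcd(m_i, m_j) must divide a_i - a_j for every pair.
Merge one congruence at a time:
  Start: x ≡ 0 (mod 6).
  Combine with x ≡ 7 (mod 12): gcd(6, 12) = 6, and 7 - 0 = 7 is NOT divisible by 6.
    ⇒ system is inconsistent (no integer solution).

No solution (the system is inconsistent).


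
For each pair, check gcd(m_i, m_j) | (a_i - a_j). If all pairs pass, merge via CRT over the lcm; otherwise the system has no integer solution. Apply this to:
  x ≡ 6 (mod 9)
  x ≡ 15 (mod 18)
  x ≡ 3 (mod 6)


Moduli 9, 18, 6 are not pairwise coprime, so CRT works modulo lcm(m_i) when all pairwise compatibility conditions hold.
Pairwise compatibility: gcd(m_i, m_j) must divide a_i - a_j for every pair.
Merge one congruence at a time:
  Start: x ≡ 6 (mod 9).
  Combine with x ≡ 15 (mod 18): gcd(9, 18) = 9; 15 - 6 = 9, which IS divisible by 9, so compatible.
    Write x = 6 + 9·t and substitute into x ≡ 15 (mod 18): 9·t ≡ 15 − 6 = 9 (mod 18).
    Divide the congruence (and modulus) by g = 9: 1·t ≡ 1 (mod 2).
    So t ≡ 1 (mod 2).
    Then x = 6 + 9·1 = 15, valid modulo lcm(9, 18) = 18: x ≡ 15 (mod 18).
  Combine with x ≡ 3 (mod 6): gcd(18, 6) = 6; 3 - 15 = -12, which IS divisible by 6, so compatible.
    Write x = 15 + 18·t and substitute into x ≡ 3 (mod 6): 18·t ≡ 3 − 15 = -12 (mod 6).
    Divide the congruence (and modulus) by g = 6: 3·t ≡ -2 (mod 1).
    Modulo 1 every t works; take t = 0.
    Then x = 15 + 18·0 = 15, valid modulo lcm(18, 6) = 18: x ≡ 15 (mod 18).
Verify: 15 mod 9 = 6, 15 mod 18 = 15, 15 mod 6 = 3.

x ≡ 15 (mod 18).


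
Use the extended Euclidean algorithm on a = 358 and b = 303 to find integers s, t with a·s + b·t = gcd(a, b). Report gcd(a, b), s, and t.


Euclidean algorithm on (358, 303) — divide until remainder is 0:
  358 = 1 · 303 + 55
  303 = 5 · 55 + 28
  55 = 1 · 28 + 27
  28 = 1 · 27 + 1
  27 = 27 · 1 + 0
gcd(358, 303) = 1.
Track Bezout coefficients alongside the remainders: start with r₀ = 358 = a·1 + b·0 (s = 1, t = 0) and r₁ = 303 = a·0 + b·1 (s = 0, t = 1); each new remainder r_{k+1} = r_{k-1} − q_k·r_k inherits s_{k+1} = s_{k-1} − q_k·s_k, t_{k+1} = t_{k-1} − q_k·t_k, so r_k = a·s_k + b·t_k at every step:
  q = 1: r = 55, s = 1 − 1·0 = 1, t = 0 − 1·1 = -1  (check: 358·1 + 303·(-1) = 55)
  q = 5: r = 28, s = 0 − 5·1 = -5, t = 1 − 5·(-1) = 6  (check: 358·(-5) + 303·6 = 28)
  q = 1: r = 27, s = 1 − 1·(-5) = 6, t = -1 − 1·6 = -7  (check: 358·6 + 303·(-7) = 27)
  q = 1: r = 1, s = -5 − 1·6 = -11, t = 6 − 1·(-7) = 13  (check: 358·(-11) + 303·13 = 1)
The row with r = 1 (the gcd) gives the Bezout coefficients s = -11, t = 13.
Result: 358 · (-11) + 303 · (13) = 1.

gcd(358, 303) = 1; s = -11, t = 13 (check: 358·(-11) + 303·13 = 1).


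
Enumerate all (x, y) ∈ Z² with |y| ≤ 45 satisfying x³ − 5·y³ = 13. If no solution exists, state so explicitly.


The equation is x³ - 5y³ = 13. For fixed y, x³ = 5·y³ + 13, so a solution requires the RHS to be a perfect cube.
Strategy: iterate y from -45 to 45, compute RHS = 5·y³ + 13, and check whether it is a (positive or negative) perfect cube.
Check small values of y:
  y = 0: RHS = 13 is not a perfect cube.
  y = 1: RHS = 18 is not a perfect cube.
  y = -1: RHS = 8 = (2)³ ⇒ x = 2 works.
  y = 2: RHS = 53 is not a perfect cube.
  y = -2: RHS = -27 = (-3)³ ⇒ x = -3 works.
  y = 3: RHS = 148 is not a perfect cube.
  y = -3: RHS = -122 is not a perfect cube.
Continuing, at y = 7: RHS = 1728 = (12)³ ⇒ x = 12 works.
Searching the remaining y in |y| ≤ 45 finds no further solutions.
Collected solutions: (2, -1), (-3, -2), (12, 7).

Solutions (with |y| ≤ 45): (2, -1), (-3, -2), (12, 7).


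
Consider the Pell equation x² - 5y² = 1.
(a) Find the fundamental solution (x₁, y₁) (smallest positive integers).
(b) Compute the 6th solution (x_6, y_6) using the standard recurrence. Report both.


Step 1: Find the fundamental solution (x₁, y₁) of x² - 5y² = 1.
  Expand √5 as a continued fraction. a₀ = ⌊√5⌋ = 2; iterate m_{k+1} = d_k·a_k − m_k, d_{k+1} = (5 − m_{k+1}²)/d_k, a_{k+1} = ⌊(a₀ + m_{k+1})/d_{k+1}⌋ (starting m₀ = 0, d₀ = 1), with convergents p_k = a_k·p_{k-1} + p_{k-2}, q_k = a_k·q_{k-1} + q_{k-2} (p₋₁ = 1, q₋₁ = 0):
  k = 0: a₀ = 2; p₀/q₀ = 2/1; p₀² − 5·q₀² = 4 − 5 = -1.
  k = 1: m = 2, d = 1, a = ⌊(2 + 2)/1⌋ = 4; p/q = (4·2 + 1)/(4·1 + 0) = 9/4; p² − 5·q² = 81 − 80 = 1.
  The first convergent with p² − 5·q² = 1 gives the fundamental solution (x₁, y₁) = (9, 4).
Step 2: Apply the recurrence (x_{n+1}, y_{n+1}) = (x₁x_n + 5y₁y_n, x₁y_n + y₁x_n) repeatedly.
  From (x_1, y_1) = (9, 4): x_2 = 9·9 + 5·4·4 = 161; y_2 = 9·4 + 4·9 = 72.
  From (x_2, y_2) = (161, 72): x_3 = 9·161 + 5·4·72 = 2889; y_3 = 9·72 + 4·161 = 1292.
  From (x_3, y_3) = (2889, 1292): x_4 = 9·2889 + 5·4·1292 = 51841; y_4 = 9·1292 + 4·2889 = 23184.
  From (x_4, y_4) = (51841, 23184): x_5 = 9·51841 + 5·4·23184 = 930249; y_5 = 9·23184 + 4·51841 = 416020.
  From (x_5, y_5) = (930249, 416020): x_6 = 9·930249 + 5·4·416020 = 16692641; y_6 = 9·416020 + 4·930249 = 7465176.
Step 3: Verify x_6² - 5·y_6² = 278644263554881 - 278644263554880 = 1 (should be 1). ✓

(x_1, y_1) = (9, 4); (x_6, y_6) = (16692641, 7465176).


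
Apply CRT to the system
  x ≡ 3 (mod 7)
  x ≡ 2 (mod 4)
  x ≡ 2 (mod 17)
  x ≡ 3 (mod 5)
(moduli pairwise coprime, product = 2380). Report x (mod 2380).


Product of moduli M = 7 · 4 · 17 · 5 = 2380.
Merge one congruence at a time:
  Start: x ≡ 3 (mod 7).
  Combine with x ≡ 2 (mod 4); new modulus lcm = 28.
    Write x = 3 + 7·t and substitute into x ≡ 2 (mod 4): 7·t ≡ 2 − 3 = -1 (mod 4).
    Reduce coefficients mod 4: 3·t ≡ 3 (mod 4).
    The inverse of 3 mod 4 is 3 (since 3·3 = 9 = 2·4 + 1), so t ≡ 3·3 = 9 ≡ 1 (mod 4).
    Then x = 3 + 7·1 = 10, valid modulo lcm(7, 4) = 28: x ≡ 10 (mod 28).
  Combine with x ≡ 2 (mod 17); new modulus lcm = 476.
    Write x = 10 + 28·t and substitute into x ≡ 2 (mod 17): 28·t ≡ 2 − 10 = -8 (mod 17).
    Reduce coefficients mod 17: 11·t ≡ 9 (mod 17).
    The inverse of 11 mod 17 is 14 (since 11·14 = 154 = 9·17 + 1), so t ≡ 14·9 = 126 ≡ 7 (mod 17).
    Then x = 10 + 28·7 = 206, valid modulo lcm(28, 17) = 476: x ≡ 206 (mod 476).
  Combine with x ≡ 3 (mod 5); new modulus lcm = 2380.
    Write x = 206 + 476·t and substitute into x ≡ 3 (mod 5): 476·t ≡ 3 − 206 = -203 (mod 5).
    Reduce coefficients mod 5: 1·t ≡ 2 (mod 5).
    So t ≡ 2 (mod 5).
    Then x = 206 + 476·2 = 1158, valid modulo lcm(476, 5) = 2380: x ≡ 1158 (mod 2380).
Verify against each original: 1158 mod 7 = 3, 1158 mod 4 = 2, 1158 mod 17 = 2, 1158 mod 5 = 3.

x ≡ 1158 (mod 2380).


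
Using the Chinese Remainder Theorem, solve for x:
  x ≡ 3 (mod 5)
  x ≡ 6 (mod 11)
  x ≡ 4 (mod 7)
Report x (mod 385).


Moduli 5, 11, 7 are pairwise coprime; by CRT there is a unique solution modulo M = 5 · 11 · 7 = 385.
Solve pairwise, accumulating the modulus:
  Start with x ≡ 3 (mod 5).
  Combine with x ≡ 6 (mod 11): since gcd(5, 11) = 1, we get a unique residue mod 55.
    Write x = 3 + 5·t and substitute into x ≡ 6 (mod 11): 5·t ≡ 6 − 3 = 3 (mod 11).
    The inverse of 5 mod 11 is 9 (since 5·9 = 45 = 4·11 + 1), so t ≡ 9·3 = 27 ≡ 5 (mod 11).
    Then x = 3 + 5·5 = 28, valid modulo lcm(5, 11) = 55: x ≡ 28 (mod 55).
  Combine with x ≡ 4 (mod 7): since gcd(55, 7) = 1, we get a unique residue mod 385.
    Write x = 28 + 55·t and substitute into x ≡ 4 (mod 7): 55·t ≡ 4 − 28 = -24 (mod 7).
    Reduce coefficients mod 7: 6·t ≡ 4 (mod 7).
    The inverse of 6 mod 7 is 6 (since 6·6 = 36 = 5·7 + 1), so t ≡ 6·4 = 24 ≡ 3 (mod 7).
    Then x = 28 + 55·3 = 193, valid modulo lcm(55, 7) = 385: x ≡ 193 (mod 385).
Verify: 193 mod 5 = 3 ✓, 193 mod 11 = 6 ✓, 193 mod 7 = 4 ✓.

x ≡ 193 (mod 385).


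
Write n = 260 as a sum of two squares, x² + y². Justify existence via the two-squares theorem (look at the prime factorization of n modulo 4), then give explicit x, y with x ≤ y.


Step 1: Factor n = 260 = 2^2 · 5 · 13.
Step 2: Check the mod-4 condition on each prime factor: 2 = 2 (special); 5 ≡ 1 (mod 4), exponent 1; 13 ≡ 1 (mod 4), exponent 1.
All primes ≡ 3 (mod 4) appear to even exponent (or don't appear), so by the two-squares theorem n IS expressible as a sum of two squares.
Step 3: Build a representation. Group n = k² · m with k = 2 and m = 5 · 13 = 65 (a product of primes ≡ 1 (mod 4)); a representation of m scales to one of n via (k·x)² + (k·y)² = k²(x² + y²). Each prime p ≡ 1 (mod 4) is itself a sum of two squares; find a² by testing p − a² for a perfect square:
  5: 5 − 1² = 4 = 2² ⇒ 5 = 1² + 2².
  13: 13 − 1² = 12, 13 − 2² = 9 = 3² ⇒ 13 = 2² + 3².
  Combine using the Brahmagupta–Fibonacci identity (a² + b²)(c² + d²) = (ac − bd)² + (ad + bc)² = (ac + bd)² + (ad − bc)²:
  5 · 13 = 65: from (1² + 2²)(2² + 3²), take (1·2 − 2·3, 1·3 + 2·2) = (2 − 6, 3 + 4) = (-4, 7); dropping signs (only squares matter) gives (4, 7); check 4² + 7² = 16 + 49 = 65 ✓.
  Scale by k = 2: (2·4, 2·7) = (8, 14).
Step 4: Order so x ≤ y and verify: 8² + 14² = 64 + 196 = 260 = n. ✓

n = 260 = 8² + 14² (one valid representation with x ≤ y).


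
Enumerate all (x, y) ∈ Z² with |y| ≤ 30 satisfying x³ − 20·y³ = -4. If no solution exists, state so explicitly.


The equation is x³ - 20y³ = -4. For fixed y, x³ = 20·y³ − 4, so a solution requires the RHS to be a perfect cube.
Strategy: iterate y from -30 to 30, compute RHS = 20·y³ − 4, and check whether it is a (positive or negative) perfect cube.
Check small values of y:
  y = 0: RHS = -4 is not a perfect cube.
  y = 1: RHS = 16 is not a perfect cube.
  y = -1: RHS = -24 is not a perfect cube.
  y = 2: RHS = 156 is not a perfect cube.
  y = -2: RHS = -164 is not a perfect cube.
  y = 3: RHS = 536 is not a perfect cube.
  y = -3: RHS = -544 is not a perfect cube.
Continuing the search up to |y| = 30 finds no solutions either.
No (x, y) in the scanned range satisfies the equation.

No integer solutions with |y| ≤ 30.


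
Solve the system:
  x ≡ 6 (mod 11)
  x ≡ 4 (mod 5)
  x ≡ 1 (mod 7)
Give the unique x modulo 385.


Moduli 11, 5, 7 are pairwise coprime; by CRT there is a unique solution modulo M = 11 · 5 · 7 = 385.
Solve pairwise, accumulating the modulus:
  Start with x ≡ 6 (mod 11).
  Combine with x ≡ 4 (mod 5): since gcd(11, 5) = 1, we get a unique residue mod 55.
    Write x = 6 + 11·t and substitute into x ≡ 4 (mod 5): 11·t ≡ 4 − 6 = -2 (mod 5).
    Reduce coefficients mod 5: 1·t ≡ 3 (mod 5).
    So t ≡ 3 (mod 5).
    Then x = 6 + 11·3 = 39, valid modulo lcm(11, 5) = 55: x ≡ 39 (mod 55).
  Combine with x ≡ 1 (mod 7): since gcd(55, 7) = 1, we get a unique residue mod 385.
    Write x = 39 + 55·t and substitute into x ≡ 1 (mod 7): 55·t ≡ 1 − 39 = -38 (mod 7).
    Reduce coefficients mod 7: 6·t ≡ 4 (mod 7).
    The inverse of 6 mod 7 is 6 (since 6·6 = 36 = 5·7 + 1), so t ≡ 6·4 = 24 ≡ 3 (mod 7).
    Then x = 39 + 55·3 = 204, valid modulo lcm(55, 7) = 385: x ≡ 204 (mod 385).
Verify: 204 mod 11 = 6 ✓, 204 mod 5 = 4 ✓, 204 mod 7 = 1 ✓.

x ≡ 204 (mod 385).


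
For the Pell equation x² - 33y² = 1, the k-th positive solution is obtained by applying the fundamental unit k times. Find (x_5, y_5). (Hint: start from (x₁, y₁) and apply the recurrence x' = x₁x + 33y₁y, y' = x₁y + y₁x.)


Step 1: Find the fundamental solution (x₁, y₁) of x² - 33y² = 1.
  Expand √33 as a continued fraction. a₀ = ⌊√33⌋ = 5; iterate m_{k+1} = d_k·a_k − m_k, d_{k+1} = (33 − m_{k+1}²)/d_k, a_{k+1} = ⌊(a₀ + m_{k+1})/d_{k+1}⌋ (starting m₀ = 0, d₀ = 1), with convergents p_k = a_k·p_{k-1} + p_{k-2}, q_k = a_k·q_{k-1} + q_{k-2} (p₋₁ = 1, q₋₁ = 0):
  k = 0: a₀ = 5; p₀/q₀ = 5/1; p₀² − 33·q₀² = 25 − 33 = -8.
  k = 1: m = 5, d = 8, a = ⌊(5 + 5)/8⌋ = 1; p/q = (1·5 + 1)/(1·1 + 0) = 6/1; p² − 33·q² = 36 − 33 = 3.
  k = 2: m = 3, d = 3, a = ⌊(5 + 3)/3⌋ = 2; p/q = (2·6 + 5)/(2·1 + 1) = 17/3; p² − 33·q² = 289 − 297 = -8.
  k = 3: m = 3, d = 8, a = ⌊(5 + 3)/8⌋ = 1; p/q = (1·17 + 6)/(1·3 + 1) = 23/4; p² − 33·q² = 529 − 528 = 1.
  The first convergent with p² − 33·q² = 1 gives the fundamental solution (x₁, y₁) = (23, 4).
Step 2: Apply the recurrence (x_{n+1}, y_{n+1}) = (x₁x_n + 33y₁y_n, x₁y_n + y₁x_n) repeatedly.
  From (x_1, y_1) = (23, 4): x_2 = 23·23 + 33·4·4 = 1057; y_2 = 23·4 + 4·23 = 184.
  From (x_2, y_2) = (1057, 184): x_3 = 23·1057 + 33·4·184 = 48599; y_3 = 23·184 + 4·1057 = 8460.
  From (x_3, y_3) = (48599, 8460): x_4 = 23·48599 + 33·4·8460 = 2234497; y_4 = 23·8460 + 4·48599 = 388976.
  From (x_4, y_4) = (2234497, 388976): x_5 = 23·2234497 + 33·4·388976 = 102738263; y_5 = 23·388976 + 4·2234497 = 17884436.
Step 3: Verify x_5² - 33·y_5² = 10555150684257169 - 10555150684257168 = 1 (should be 1). ✓

(x_1, y_1) = (23, 4); (x_5, y_5) = (102738263, 17884436).


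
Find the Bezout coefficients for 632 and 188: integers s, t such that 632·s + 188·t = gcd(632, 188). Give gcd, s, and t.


Euclidean algorithm on (632, 188) — divide until remainder is 0:
  632 = 3 · 188 + 68
  188 = 2 · 68 + 52
  68 = 1 · 52 + 16
  52 = 3 · 16 + 4
  16 = 4 · 4 + 0
gcd(632, 188) = 4.
Track Bezout coefficients alongside the remainders: start with r₀ = 632 = a·1 + b·0 (s = 1, t = 0) and r₁ = 188 = a·0 + b·1 (s = 0, t = 1); each new remainder r_{k+1} = r_{k-1} − q_k·r_k inherits s_{k+1} = s_{k-1} − q_k·s_k, t_{k+1} = t_{k-1} − q_k·t_k, so r_k = a·s_k + b·t_k at every step:
  q = 3: r = 68, s = 1 − 3·0 = 1, t = 0 − 3·1 = -3  (check: 632·1 + 188·(-3) = 68)
  q = 2: r = 52, s = 0 − 2·1 = -2, t = 1 − 2·(-3) = 7  (check: 632·(-2) + 188·7 = 52)
  q = 1: r = 16, s = 1 − 1·(-2) = 3, t = -3 − 1·7 = -10  (check: 632·3 + 188·(-10) = 16)
  q = 3: r = 4, s = -2 − 3·3 = -11, t = 7 − 3·(-10) = 37  (check: 632·(-11) + 188·37 = 4)
The row with r = 4 (the gcd) gives the Bezout coefficients s = -11, t = 37.
Result: 632 · (-11) + 188 · (37) = 4.

gcd(632, 188) = 4; s = -11, t = 37 (check: 632·(-11) + 188·37 = 4).


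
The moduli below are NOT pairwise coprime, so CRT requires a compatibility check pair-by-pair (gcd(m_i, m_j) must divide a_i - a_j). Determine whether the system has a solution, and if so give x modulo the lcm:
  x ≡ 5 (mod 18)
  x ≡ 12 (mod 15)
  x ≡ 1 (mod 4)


Moduli 18, 15, 4 are not pairwise coprime, so CRT works modulo lcm(m_i) when all pairwise compatibility conditions hold.
Pairwise compatibility: gcd(m_i, m_j) must divide a_i - a_j for every pair.
Merge one congruence at a time:
  Start: x ≡ 5 (mod 18).
  Combine with x ≡ 12 (mod 15): gcd(18, 15) = 3, and 12 - 5 = 7 is NOT divisible by 3.
    ⇒ system is inconsistent (no integer solution).

No solution (the system is inconsistent).


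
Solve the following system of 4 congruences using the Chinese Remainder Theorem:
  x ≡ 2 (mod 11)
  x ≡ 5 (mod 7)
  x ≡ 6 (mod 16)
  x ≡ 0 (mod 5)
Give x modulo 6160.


Product of moduli M = 11 · 7 · 16 · 5 = 6160.
Merge one congruence at a time:
  Start: x ≡ 2 (mod 11).
  Combine with x ≡ 5 (mod 7); new modulus lcm = 77.
    Write x = 2 + 11·t and substitute into x ≡ 5 (mod 7): 11·t ≡ 5 − 2 = 3 (mod 7).
    Reduce coefficients mod 7: 4·t ≡ 3 (mod 7).
    The inverse of 4 mod 7 is 2 (since 4·2 = 8 = 1·7 + 1), so t ≡ 2·3 = 6 ≡ 6 (mod 7).
    Then x = 2 + 11·6 = 68, valid modulo lcm(11, 7) = 77: x ≡ 68 (mod 77).
  Combine with x ≡ 6 (mod 16); new modulus lcm = 1232.
    Write x = 68 + 77·t and substitute into x ≡ 6 (mod 16): 77·t ≡ 6 − 68 = -62 (mod 16).
    Reduce coefficients mod 16: 13·t ≡ 2 (mod 16).
    The inverse of 13 mod 16 is 5 (since 13·5 = 65 = 4·16 + 1), so t ≡ 5·2 = 10 ≡ 10 (mod 16).
    Then x = 68 + 77·10 = 838, valid modulo lcm(77, 16) = 1232: x ≡ 838 (mod 1232).
  Combine with x ≡ 0 (mod 5); new modulus lcm = 6160.
    Write x = 838 + 1232·t and substitute into x ≡ 0 (mod 5): 1232·t ≡ 0 − 838 = -838 (mod 5).
    Reduce coefficients mod 5: 2·t ≡ 2 (mod 5).
    The inverse of 2 mod 5 is 3 (since 2·3 = 6 = 1·5 + 1), so t ≡ 3·2 = 6 ≡ 1 (mod 5).
    Then x = 838 + 1232·1 = 2070, valid modulo lcm(1232, 5) = 6160: x ≡ 2070 (mod 6160).
Verify against each original: 2070 mod 11 = 2, 2070 mod 7 = 5, 2070 mod 16 = 6, 2070 mod 5 = 0.

x ≡ 2070 (mod 6160).


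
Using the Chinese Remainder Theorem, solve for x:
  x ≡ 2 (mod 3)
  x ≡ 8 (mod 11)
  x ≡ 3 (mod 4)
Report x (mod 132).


Moduli 3, 11, 4 are pairwise coprime; by CRT there is a unique solution modulo M = 3 · 11 · 4 = 132.
Solve pairwise, accumulating the modulus:
  Start with x ≡ 2 (mod 3).
  Combine with x ≡ 8 (mod 11): since gcd(3, 11) = 1, we get a unique residue mod 33.
    Write x = 2 + 3·t and substitute into x ≡ 8 (mod 11): 3·t ≡ 8 − 2 = 6 (mod 11).
    The inverse of 3 mod 11 is 4 (since 3·4 = 12 = 1·11 + 1), so t ≡ 4·6 = 24 ≡ 2 (mod 11).
    Then x = 2 + 3·2 = 8, valid modulo lcm(3, 11) = 33: x ≡ 8 (mod 33).
  Combine with x ≡ 3 (mod 4): since gcd(33, 4) = 1, we get a unique residue mod 132.
    Write x = 8 + 33·t and substitute into x ≡ 3 (mod 4): 33·t ≡ 3 − 8 = -5 (mod 4).
    Reduce coefficients mod 4: 1·t ≡ 3 (mod 4).
    So t ≡ 3 (mod 4).
    Then x = 8 + 33·3 = 107, valid modulo lcm(33, 4) = 132: x ≡ 107 (mod 132).
Verify: 107 mod 3 = 2 ✓, 107 mod 11 = 8 ✓, 107 mod 4 = 3 ✓.

x ≡ 107 (mod 132).


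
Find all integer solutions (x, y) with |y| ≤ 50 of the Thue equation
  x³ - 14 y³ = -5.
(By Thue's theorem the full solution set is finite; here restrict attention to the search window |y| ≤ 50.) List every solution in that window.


The equation is x³ - 14y³ = -5. For fixed y, x³ = 14·y³ − 5, so a solution requires the RHS to be a perfect cube.
Strategy: iterate y from -50 to 50, compute RHS = 14·y³ − 5, and check whether it is a (positive or negative) perfect cube.
Check small values of y:
  y = 0: RHS = -5 is not a perfect cube.
  y = 1: RHS = 9 is not a perfect cube.
  y = -1: RHS = -19 is not a perfect cube.
  y = 2: RHS = 107 is not a perfect cube.
  y = -2: RHS = -117 is not a perfect cube.
  y = 3: RHS = 373 is not a perfect cube.
  y = -3: RHS = -383 is not a perfect cube.
Continuing the search up to |y| = 50 finds no solutions either.
No (x, y) in the scanned range satisfies the equation.

No integer solutions with |y| ≤ 50.


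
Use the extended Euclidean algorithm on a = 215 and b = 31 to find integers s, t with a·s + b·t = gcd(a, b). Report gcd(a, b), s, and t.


Euclidean algorithm on (215, 31) — divide until remainder is 0:
  215 = 6 · 31 + 29
  31 = 1 · 29 + 2
  29 = 14 · 2 + 1
  2 = 2 · 1 + 0
gcd(215, 31) = 1.
Track Bezout coefficients alongside the remainders: start with r₀ = 215 = a·1 + b·0 (s = 1, t = 0) and r₁ = 31 = a·0 + b·1 (s = 0, t = 1); each new remainder r_{k+1} = r_{k-1} − q_k·r_k inherits s_{k+1} = s_{k-1} − q_k·s_k, t_{k+1} = t_{k-1} − q_k·t_k, so r_k = a·s_k + b·t_k at every step:
  q = 6: r = 29, s = 1 − 6·0 = 1, t = 0 − 6·1 = -6  (check: 215·1 + 31·(-6) = 29)
  q = 1: r = 2, s = 0 − 1·1 = -1, t = 1 − 1·(-6) = 7  (check: 215·(-1) + 31·7 = 2)
  q = 14: r = 1, s = 1 − 14·(-1) = 15, t = -6 − 14·7 = -104  (check: 215·15 + 31·(-104) = 1)
The row with r = 1 (the gcd) gives the Bezout coefficients s = 15, t = -104.
Result: 215 · (15) + 31 · (-104) = 1.

gcd(215, 31) = 1; s = 15, t = -104 (check: 215·15 + 31·(-104) = 1).


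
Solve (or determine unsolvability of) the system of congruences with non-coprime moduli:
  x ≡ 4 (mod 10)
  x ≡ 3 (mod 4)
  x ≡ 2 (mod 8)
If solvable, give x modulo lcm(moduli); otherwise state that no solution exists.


Moduli 10, 4, 8 are not pairwise coprime, so CRT works modulo lcm(m_i) when all pairwise compatibility conditions hold.
Pairwise compatibility: gcd(m_i, m_j) must divide a_i - a_j for every pair.
Merge one congruence at a time:
  Start: x ≡ 4 (mod 10).
  Combine with x ≡ 3 (mod 4): gcd(10, 4) = 2, and 3 - 4 = -1 is NOT divisible by 2.
    ⇒ system is inconsistent (no integer solution).

No solution (the system is inconsistent).


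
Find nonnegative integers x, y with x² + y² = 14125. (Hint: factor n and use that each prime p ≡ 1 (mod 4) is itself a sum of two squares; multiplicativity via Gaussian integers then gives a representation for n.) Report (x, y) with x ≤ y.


Step 1: Factor n = 14125 = 5^3 · 113.
Step 2: Check the mod-4 condition on each prime factor: 5 ≡ 1 (mod 4), exponent 3; 113 ≡ 1 (mod 4), exponent 1.
All primes ≡ 3 (mod 4) appear to even exponent (or don't appear), so by the two-squares theorem n IS expressible as a sum of two squares.
Step 3: Build a representation. Group n = k² · m with k = 5 and m = 5 · 113 = 565 (a product of primes ≡ 1 (mod 4)); a representation of m scales to one of n via (k·x)² + (k·y)² = k²(x² + y²). Each prime p ≡ 1 (mod 4) is itself a sum of two squares; find a² by testing p − a² for a perfect square:
  5: 5 − 1² = 4 = 2² ⇒ 5 = 1² + 2².
  113: 113 − 1² = 112, 113 − 2² = 109, 113 − 3² = 104, 113 − 4² = 97, 113 − 5² = 88, 113 − 6² = 77, 113 − 7² = 64 = 8² ⇒ 113 = 7² + 8².
  Combine using the Brahmagupta–Fibonacci identity (a² + b²)(c² + d²) = (ac − bd)² + (ad + bc)² = (ac + bd)² + (ad − bc)²:
  5 · 113 = 565: from (1² + 2²)(7² + 8²), take (1·7 − 2·8, 1·8 + 2·7) = (7 − 16, 8 + 14) = (-9, 22); dropping signs (only squares matter) gives (9, 22); check 9² + 22² = 81 + 484 = 565 ✓.
  Scale by k = 5: (5·9, 5·22) = (45, 110).
Step 4: Order so x ≤ y and verify: 45² + 110² = 2025 + 12100 = 14125 = n. ✓

n = 14125 = 45² + 110² (one valid representation with x ≤ y).
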